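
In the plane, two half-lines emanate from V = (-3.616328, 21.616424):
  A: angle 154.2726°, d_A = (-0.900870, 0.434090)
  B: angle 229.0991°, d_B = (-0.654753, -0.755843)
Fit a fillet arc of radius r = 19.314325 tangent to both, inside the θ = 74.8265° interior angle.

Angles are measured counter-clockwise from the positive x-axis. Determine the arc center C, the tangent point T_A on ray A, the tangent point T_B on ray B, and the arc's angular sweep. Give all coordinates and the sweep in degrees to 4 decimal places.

center=(-34.7474,15.1775) T_A=(-26.3633,32.5772) T_B=(-20.1488,2.5314) sweep=105.1735

bisector direction at 191.6859° = (-0.979273,-0.202545)
center distance |VC| = r/sin(θ/2) = 19.314325/sin(37.4132°) = 31.790012
C = V + |VC|·bis = (-34.7474,15.1775)
T_A = V + ((C−V)·d_A)·d_A = V + 25.2500·d_A = (-26.3633,32.5772)
T_B = V + ((C−V)·d_B)·d_B = V + 25.2500·d_B = (-20.1488,2.5314)
sweep = 180° − θ = 105.1735°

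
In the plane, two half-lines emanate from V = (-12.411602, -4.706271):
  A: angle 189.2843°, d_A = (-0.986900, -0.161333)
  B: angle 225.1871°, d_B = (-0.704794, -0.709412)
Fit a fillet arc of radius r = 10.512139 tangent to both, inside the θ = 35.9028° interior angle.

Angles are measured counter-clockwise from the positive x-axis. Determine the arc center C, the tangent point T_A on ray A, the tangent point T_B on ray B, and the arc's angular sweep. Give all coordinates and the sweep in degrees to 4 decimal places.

bisector direction at 207.2357° = (-0.889131,-0.457652)
center distance |VC| = r/sin(θ/2) = 10.512139/sin(17.9514°) = 34.107048
C = V + |VC|·bis = (-42.7372,-20.3154)
T_A = V + ((C−V)·d_A)·d_A = V + 32.4467·d_A = (-44.4332,-9.9410)
T_B = V + ((C−V)·d_B)·d_B = V + 32.4467·d_B = (-35.2798,-27.7243)
sweep = 180° − θ = 144.0972°

center=(-42.7372,-20.3154) T_A=(-44.4332,-9.9410) T_B=(-35.2798,-27.7243) sweep=144.0972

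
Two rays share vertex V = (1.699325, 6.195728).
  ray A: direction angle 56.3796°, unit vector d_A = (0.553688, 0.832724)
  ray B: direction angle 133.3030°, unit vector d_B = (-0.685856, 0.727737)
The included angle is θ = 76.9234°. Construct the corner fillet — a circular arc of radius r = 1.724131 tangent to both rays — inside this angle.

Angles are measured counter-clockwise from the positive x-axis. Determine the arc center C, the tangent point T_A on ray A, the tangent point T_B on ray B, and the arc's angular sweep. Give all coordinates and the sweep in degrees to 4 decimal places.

bisector direction at 94.8413° = (-0.084396,0.996432)
center distance |VC| = r/sin(θ/2) = 1.724131/sin(38.4617°) = 2.771953
C = V + |VC|·bis = (1.4654,8.9578)
T_A = V + ((C−V)·d_A)·d_A = V + 2.1705·d_A = (2.9011,8.0032)
T_B = V + ((C−V)·d_B)·d_B = V + 2.1705·d_B = (0.2107,7.7753)
sweep = 180° − θ = 103.0766°

center=(1.4654,8.9578) T_A=(2.9011,8.0032) T_B=(0.2107,7.7753) sweep=103.0766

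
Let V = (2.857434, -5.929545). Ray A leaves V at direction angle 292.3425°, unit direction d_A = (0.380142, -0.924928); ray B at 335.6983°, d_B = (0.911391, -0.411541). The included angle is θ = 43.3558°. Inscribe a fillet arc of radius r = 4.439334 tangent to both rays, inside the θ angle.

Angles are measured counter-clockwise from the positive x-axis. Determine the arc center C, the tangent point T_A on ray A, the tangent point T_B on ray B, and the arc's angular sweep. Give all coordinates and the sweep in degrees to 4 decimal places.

bisector direction at 314.0204° = (0.694914,-0.719092)
center distance |VC| = r/sin(θ/2) = 4.439334/sin(21.6779°) = 12.018067
C = V + |VC|·bis = (11.2090,-14.5716)
T_A = V + ((C−V)·d_A)·d_A = V + 11.1681·d_A = (7.1029,-16.2592)
T_B = V + ((C−V)·d_B)·d_B = V + 11.1681·d_B = (13.0359,-10.5257)
sweep = 180° − θ = 136.6442°

center=(11.2090,-14.5716) T_A=(7.1029,-16.2592) T_B=(13.0359,-10.5257) sweep=136.6442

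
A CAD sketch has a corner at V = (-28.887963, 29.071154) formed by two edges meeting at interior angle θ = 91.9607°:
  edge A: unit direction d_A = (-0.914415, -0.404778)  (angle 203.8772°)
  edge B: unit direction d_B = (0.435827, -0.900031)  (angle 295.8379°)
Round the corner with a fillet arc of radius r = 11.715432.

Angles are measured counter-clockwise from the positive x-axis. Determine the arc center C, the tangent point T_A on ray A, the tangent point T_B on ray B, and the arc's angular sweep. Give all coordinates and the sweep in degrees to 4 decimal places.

center=(-34.4981,13.7758) T_A=(-39.2403,24.4886) T_B=(-23.9539,18.8817) sweep=88.0393

bisector direction at 249.8575° = (-0.344355,-0.938839)
center distance |VC| = r/sin(θ/2) = 11.715432/sin(45.9804°) = 16.291764
C = V + |VC|·bis = (-34.4981,13.7758)
T_A = V + ((C−V)·d_A)·d_A = V + 11.3212·d_A = (-39.2403,24.4886)
T_B = V + ((C−V)·d_B)·d_B = V + 11.3212·d_B = (-23.9539,18.8817)
sweep = 180° − θ = 88.0393°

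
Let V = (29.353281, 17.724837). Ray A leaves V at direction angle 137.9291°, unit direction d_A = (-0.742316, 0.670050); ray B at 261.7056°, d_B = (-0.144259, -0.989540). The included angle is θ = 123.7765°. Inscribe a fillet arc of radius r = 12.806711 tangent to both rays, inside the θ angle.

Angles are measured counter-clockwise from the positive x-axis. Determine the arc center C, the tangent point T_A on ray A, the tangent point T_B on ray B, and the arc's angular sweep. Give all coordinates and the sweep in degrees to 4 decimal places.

bisector direction at 199.8174° = (-0.940778,-0.339023)
center distance |VC| = r/sin(θ/2) = 12.806711/sin(61.8882°) = 14.519582
C = V + |VC|·bis = (15.6936,12.8024)
T_A = V + ((C−V)·d_A)·d_A = V + 6.8415·d_A = (24.2747,22.3090)
T_B = V + ((C−V)·d_B)·d_B = V + 6.8415·d_B = (28.3663,10.9549)
sweep = 180° − θ = 56.2235°

center=(15.6936,12.8024) T_A=(24.2747,22.3090) T_B=(28.3663,10.9549) sweep=56.2235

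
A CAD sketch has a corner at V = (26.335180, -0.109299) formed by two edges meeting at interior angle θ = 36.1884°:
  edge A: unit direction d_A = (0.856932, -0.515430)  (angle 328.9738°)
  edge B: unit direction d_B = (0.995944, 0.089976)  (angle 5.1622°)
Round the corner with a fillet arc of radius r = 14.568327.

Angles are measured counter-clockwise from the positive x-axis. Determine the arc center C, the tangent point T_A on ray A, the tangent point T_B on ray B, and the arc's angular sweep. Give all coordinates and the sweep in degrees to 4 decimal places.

bisector direction at 347.0680° = (0.974636,-0.223794)
center distance |VC| = r/sin(θ/2) = 14.568327/sin(18.0942°) = 46.906811
C = V + |VC|·bis = (72.0523,-10.6068)
T_A = V + ((C−V)·d_A)·d_A = V + 44.5871·d_A = (64.5433,-23.0908)
T_B = V + ((C−V)·d_B)·d_B = V + 44.5871·d_B = (70.7415,3.9025)
sweep = 180° − θ = 143.8116°

center=(72.0523,-10.6068) T_A=(64.5433,-23.0908) T_B=(70.7415,3.9025) sweep=143.8116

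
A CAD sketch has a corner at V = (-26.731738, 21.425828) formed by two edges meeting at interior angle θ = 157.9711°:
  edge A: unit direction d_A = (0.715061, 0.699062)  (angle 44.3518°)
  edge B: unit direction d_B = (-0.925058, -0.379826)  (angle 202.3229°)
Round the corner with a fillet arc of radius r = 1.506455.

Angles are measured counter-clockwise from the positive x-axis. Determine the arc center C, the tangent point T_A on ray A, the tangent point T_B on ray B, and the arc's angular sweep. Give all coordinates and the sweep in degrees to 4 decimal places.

center=(-27.5752,22.7080) T_A=(-26.5221,21.6308) T_B=(-27.0030,21.3145) sweep=22.0289

bisector direction at 123.3374° = (-0.549568,0.835449)
center distance |VC| = r/sin(θ/2) = 1.506455/sin(78.9856°) = 1.534726
C = V + |VC|·bis = (-27.5752,22.7080)
T_A = V + ((C−V)·d_A)·d_A = V + 0.2932·d_A = (-26.5221,21.6308)
T_B = V + ((C−V)·d_B)·d_B = V + 0.2932·d_B = (-27.0030,21.3145)
sweep = 180° − θ = 22.0289°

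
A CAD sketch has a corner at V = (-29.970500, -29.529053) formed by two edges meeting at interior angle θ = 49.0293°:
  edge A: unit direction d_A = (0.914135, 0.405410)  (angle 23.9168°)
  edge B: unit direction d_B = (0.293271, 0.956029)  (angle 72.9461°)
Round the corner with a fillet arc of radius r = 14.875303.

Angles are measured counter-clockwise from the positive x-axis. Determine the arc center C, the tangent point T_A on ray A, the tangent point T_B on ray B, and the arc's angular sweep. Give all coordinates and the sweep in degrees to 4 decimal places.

bisector direction at 48.4314° = (0.663516,0.748162)
center distance |VC| = r/sin(θ/2) = 14.875303/sin(24.5146°) = 35.850505
C = V + |VC|·bis = (-6.1831,-2.7071)
T_A = V + ((C−V)·d_A)·d_A = V + 32.6188·d_A = (-0.1525,-16.3051)
T_B = V + ((C−V)·d_B)·d_B = V + 32.6188·d_B = (-20.4044,1.6554)
sweep = 180° − θ = 130.9707°

center=(-6.1831,-2.7071) T_A=(-0.1525,-16.3051) T_B=(-20.4044,1.6554) sweep=130.9707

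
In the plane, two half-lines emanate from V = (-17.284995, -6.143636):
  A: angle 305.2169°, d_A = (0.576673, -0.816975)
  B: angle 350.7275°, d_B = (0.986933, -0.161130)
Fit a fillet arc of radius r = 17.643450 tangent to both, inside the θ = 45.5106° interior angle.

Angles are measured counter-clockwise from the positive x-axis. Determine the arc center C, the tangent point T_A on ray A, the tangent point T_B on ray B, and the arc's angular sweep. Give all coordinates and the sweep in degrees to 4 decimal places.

bisector direction at 327.9722° = (0.847791,-0.530331)
center distance |VC| = r/sin(θ/2) = 17.643450/sin(22.7553°) = 45.614324
C = V + |VC|·bis = (21.3864,-30.3343)
T_A = V + ((C−V)·d_A)·d_A = V + 42.0639·d_A = (6.9722,-40.5088)
T_B = V + ((C−V)·d_B)·d_B = V + 42.0639·d_B = (24.2293,-12.9214)
sweep = 180° − θ = 134.4894°

center=(21.3864,-30.3343) T_A=(6.9722,-40.5088) T_B=(24.2293,-12.9214) sweep=134.4894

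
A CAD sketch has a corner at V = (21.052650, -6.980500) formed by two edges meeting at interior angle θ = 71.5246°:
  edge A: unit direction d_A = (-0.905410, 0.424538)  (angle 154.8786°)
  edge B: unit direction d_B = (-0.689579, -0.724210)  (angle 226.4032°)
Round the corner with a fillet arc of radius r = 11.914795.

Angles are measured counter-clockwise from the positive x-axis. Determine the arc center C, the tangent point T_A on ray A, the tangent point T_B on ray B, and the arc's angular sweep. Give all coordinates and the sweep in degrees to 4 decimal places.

center=(1.0160,-10.7451) T_A=(6.0743,0.0427) T_B=(9.6448,-18.9613) sweep=108.4754

bisector direction at 190.6409° = (-0.982804,-0.184653)
center distance |VC| = r/sin(θ/2) = 11.914795/sin(35.7623°) = 20.387249
C = V + |VC|·bis = (1.0160,-10.7451)
T_A = V + ((C−V)·d_A)·d_A = V + 16.5432·d_A = (6.0743,0.0427)
T_B = V + ((C−V)·d_B)·d_B = V + 16.5432·d_B = (9.6448,-18.9613)
sweep = 180° − θ = 108.4754°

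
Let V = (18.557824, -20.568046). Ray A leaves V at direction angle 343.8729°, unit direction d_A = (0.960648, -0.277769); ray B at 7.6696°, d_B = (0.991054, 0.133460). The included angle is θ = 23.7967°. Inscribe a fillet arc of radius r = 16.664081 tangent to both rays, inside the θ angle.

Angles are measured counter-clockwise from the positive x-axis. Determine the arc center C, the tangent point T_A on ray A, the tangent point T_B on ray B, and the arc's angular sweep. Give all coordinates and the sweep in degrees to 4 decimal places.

bisector direction at 355.7713° = (0.997278,-0.073739)
center distance |VC| = r/sin(θ/2) = 16.664081/sin(11.8984°) = 80.824541
C = V + |VC|·bis = (99.1623,-26.5279)
T_A = V + ((C−V)·d_A)·d_A = V + 79.0880·d_A = (94.5336,-42.5363)
T_B = V + ((C−V)·d_B)·d_B = V + 79.0880·d_B = (96.9383,-10.0129)
sweep = 180° − θ = 156.2033°

center=(99.1623,-26.5279) T_A=(94.5336,-42.5363) T_B=(96.9383,-10.0129) sweep=156.2033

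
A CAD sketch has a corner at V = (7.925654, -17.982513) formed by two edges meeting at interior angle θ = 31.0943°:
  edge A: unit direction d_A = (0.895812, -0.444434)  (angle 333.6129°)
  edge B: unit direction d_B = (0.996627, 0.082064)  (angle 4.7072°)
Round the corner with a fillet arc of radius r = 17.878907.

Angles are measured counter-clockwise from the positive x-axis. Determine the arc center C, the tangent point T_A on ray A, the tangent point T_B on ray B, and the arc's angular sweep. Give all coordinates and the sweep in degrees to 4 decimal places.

bisector direction at 349.1601° = (0.982156,-0.188066)
center distance |VC| = r/sin(θ/2) = 17.878907/sin(15.5472°) = 66.704554
C = V + |VC|·bis = (73.4400,-30.5274)
T_A = V + ((C−V)·d_A)·d_A = V + 64.2638·d_A = (65.4940,-46.5435)
T_B = V + ((C−V)·d_B)·d_B = V + 64.2638·d_B = (71.9727,-12.7088)
sweep = 180° − θ = 148.9057°

center=(73.4400,-30.5274) T_A=(65.4940,-46.5435) T_B=(71.9727,-12.7088) sweep=148.9057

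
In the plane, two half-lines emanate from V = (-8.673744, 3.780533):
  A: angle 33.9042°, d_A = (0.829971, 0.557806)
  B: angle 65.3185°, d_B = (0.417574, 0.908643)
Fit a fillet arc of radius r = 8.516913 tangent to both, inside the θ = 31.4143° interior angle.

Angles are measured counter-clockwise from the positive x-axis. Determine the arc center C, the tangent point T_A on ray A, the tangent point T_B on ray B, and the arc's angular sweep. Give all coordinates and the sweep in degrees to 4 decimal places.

bisector direction at 49.6114° = (0.647969,0.761667)
center distance |VC| = r/sin(θ/2) = 8.516913/sin(15.7072°) = 31.460161
C = V + |VC|·bis = (11.7115,27.7427)
T_A = V + ((C−V)·d_A)·d_A = V + 30.2854·d_A = (16.4623,20.6739)
T_B = V + ((C−V)·d_B)·d_B = V + 30.2854·d_B = (3.9726,31.2991)
sweep = 180° − θ = 148.5857°

center=(11.7115,27.7427) T_A=(16.4623,20.6739) T_B=(3.9726,31.2991) sweep=148.5857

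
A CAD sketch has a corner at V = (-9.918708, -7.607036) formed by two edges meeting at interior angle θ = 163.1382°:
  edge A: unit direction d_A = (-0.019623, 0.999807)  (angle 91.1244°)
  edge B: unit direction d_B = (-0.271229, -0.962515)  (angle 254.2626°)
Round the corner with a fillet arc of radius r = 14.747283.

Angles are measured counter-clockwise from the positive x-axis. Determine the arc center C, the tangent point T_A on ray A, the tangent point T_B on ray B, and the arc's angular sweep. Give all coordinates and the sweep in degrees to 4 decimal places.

bisector direction at 172.6935° = (-0.991880,0.127177)
center distance |VC| = r/sin(θ/2) = 14.747283/sin(81.5691°) = 14.908392
C = V + |VC|·bis = (-24.7060,-5.7110)
T_A = V + ((C−V)·d_A)·d_A = V + 2.1858·d_A = (-9.9616,-5.4216)
T_B = V + ((C−V)·d_B)·d_B = V + 2.1858·d_B = (-10.5116,-9.7109)
sweep = 180° − θ = 16.8618°

center=(-24.7060,-5.7110) T_A=(-9.9616,-5.4216) T_B=(-10.5116,-9.7109) sweep=16.8618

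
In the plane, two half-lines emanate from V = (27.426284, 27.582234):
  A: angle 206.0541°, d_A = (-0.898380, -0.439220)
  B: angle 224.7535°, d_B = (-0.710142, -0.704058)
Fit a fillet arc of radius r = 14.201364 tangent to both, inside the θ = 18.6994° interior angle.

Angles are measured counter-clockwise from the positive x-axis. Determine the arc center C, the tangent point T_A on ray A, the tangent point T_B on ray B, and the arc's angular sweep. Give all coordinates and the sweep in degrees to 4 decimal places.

center=(-43.8245,-23.0601) T_A=(-50.0620,-10.3019) T_B=(-33.8259,-33.1451) sweep=161.3006

bisector direction at 215.4038° = (-0.815089,-0.579335)
center distance |VC| = r/sin(θ/2) = 14.201364/sin(9.3497°) = 87.414641
C = V + |VC|·bis = (-43.8245,-23.0601)
T_A = V + ((C−V)·d_A)·d_A = V + 86.2534·d_A = (-50.0620,-10.3019)
T_B = V + ((C−V)·d_B)·d_B = V + 86.2534·d_B = (-33.8259,-33.1451)
sweep = 180° − θ = 161.3006°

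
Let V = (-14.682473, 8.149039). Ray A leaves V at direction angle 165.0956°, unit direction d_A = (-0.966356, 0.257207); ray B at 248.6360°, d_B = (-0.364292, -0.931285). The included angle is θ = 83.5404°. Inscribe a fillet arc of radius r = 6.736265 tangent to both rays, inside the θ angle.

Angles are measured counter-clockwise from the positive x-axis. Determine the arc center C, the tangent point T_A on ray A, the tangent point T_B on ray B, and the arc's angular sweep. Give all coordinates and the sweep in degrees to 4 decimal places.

bisector direction at 206.8658° = (-0.892067,-0.451902)
center distance |VC| = r/sin(θ/2) = 6.736265/sin(41.7702°) = 10.112316
C = V + |VC|·bis = (-23.7033,3.5793)
T_A = V + ((C−V)·d_A)·d_A = V + 7.5420·d_A = (-21.9707,10.0889)
T_B = V + ((C−V)·d_B)·d_B = V + 7.5420·d_B = (-17.4300,1.1253)
sweep = 180° − θ = 96.4596°

center=(-23.7033,3.5793) T_A=(-21.9707,10.0889) T_B=(-17.4300,1.1253) sweep=96.4596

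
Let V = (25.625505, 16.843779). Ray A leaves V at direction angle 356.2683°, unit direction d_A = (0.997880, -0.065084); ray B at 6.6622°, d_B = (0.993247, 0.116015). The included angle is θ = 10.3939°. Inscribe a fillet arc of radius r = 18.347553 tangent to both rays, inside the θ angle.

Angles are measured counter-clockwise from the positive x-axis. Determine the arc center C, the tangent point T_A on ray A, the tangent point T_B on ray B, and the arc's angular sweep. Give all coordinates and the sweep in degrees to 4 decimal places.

center=(228.1166,22.0233) T_A=(226.9224,3.7146) T_B=(225.9880,40.2470) sweep=169.6061

bisector direction at 1.4653° = (0.999673,0.025571)
center distance |VC| = r/sin(θ/2) = 18.347553/sin(5.1970°) = 202.557306
C = V + |VC|·bis = (228.1166,22.0233)
T_A = V + ((C−V)·d_A)·d_A = V + 201.7246·d_A = (226.9224,3.7146)
T_B = V + ((C−V)·d_B)·d_B = V + 201.7246·d_B = (225.9880,40.2470)
sweep = 180° − θ = 169.6061°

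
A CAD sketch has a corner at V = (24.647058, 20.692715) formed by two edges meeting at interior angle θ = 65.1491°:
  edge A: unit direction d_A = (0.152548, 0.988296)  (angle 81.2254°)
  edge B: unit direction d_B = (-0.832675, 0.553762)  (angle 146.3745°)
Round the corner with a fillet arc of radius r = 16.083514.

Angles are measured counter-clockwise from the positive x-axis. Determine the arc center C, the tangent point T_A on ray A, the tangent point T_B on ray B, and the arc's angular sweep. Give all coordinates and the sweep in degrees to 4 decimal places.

center=(12.5920,48.0253) T_A=(28.4873,45.5718) T_B=(3.6855,34.6330) sweep=114.8509

bisector direction at 113.7999° = (-0.403544,0.914960)
center distance |VC| = r/sin(θ/2) = 16.083514/sin(32.5746°) = 29.872990
C = V + |VC|·bis = (12.5920,48.0253)
T_A = V + ((C−V)·d_A)·d_A = V + 25.1737·d_A = (28.4873,45.5718)
T_B = V + ((C−V)·d_B)·d_B = V + 25.1737·d_B = (3.6855,34.6330)
sweep = 180° − θ = 114.8509°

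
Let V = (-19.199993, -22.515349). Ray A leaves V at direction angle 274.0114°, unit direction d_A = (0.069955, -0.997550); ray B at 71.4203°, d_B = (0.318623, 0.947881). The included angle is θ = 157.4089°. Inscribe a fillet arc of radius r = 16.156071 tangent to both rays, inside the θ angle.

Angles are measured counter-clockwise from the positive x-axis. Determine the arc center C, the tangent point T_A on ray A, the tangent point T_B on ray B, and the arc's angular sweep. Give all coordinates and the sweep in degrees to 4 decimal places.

bisector direction at 352.7158° = (0.991930,-0.126790)
center distance |VC| = r/sin(θ/2) = 16.156071/sin(78.7044°) = 16.475198
C = V + |VC|·bis = (-2.8578,-24.6042)
T_A = V + ((C−V)·d_A)·d_A = V + 3.2270·d_A = (-18.9742,-25.7344)
T_B = V + ((C−V)·d_B)·d_B = V + 3.2270·d_B = (-18.1718,-19.4565)
sweep = 180° − θ = 22.5911°

center=(-2.8578,-24.6042) T_A=(-18.9742,-25.7344) T_B=(-18.1718,-19.4565) sweep=22.5911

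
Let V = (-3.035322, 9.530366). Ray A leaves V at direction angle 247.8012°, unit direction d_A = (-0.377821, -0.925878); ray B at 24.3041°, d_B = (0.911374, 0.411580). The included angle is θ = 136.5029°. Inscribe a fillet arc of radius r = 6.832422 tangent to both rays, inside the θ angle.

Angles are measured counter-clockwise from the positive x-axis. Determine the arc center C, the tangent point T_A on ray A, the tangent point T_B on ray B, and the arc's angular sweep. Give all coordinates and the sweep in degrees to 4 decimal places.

center=(2.2609,4.4253) T_A=(-4.0651,7.0067) T_B=(-0.5512,10.6522) sweep=43.4971

bisector direction at 316.0527° = (0.719978,-0.693997)
center distance |VC| = r/sin(θ/2) = 6.832422/sin(68.2515°) = 7.356032
C = V + |VC|·bis = (2.2609,4.4253)
T_A = V + ((C−V)·d_A)·d_A = V + 2.7257·d_A = (-4.0651,7.0067)
T_B = V + ((C−V)·d_B)·d_B = V + 2.7257·d_B = (-0.5512,10.6522)
sweep = 180° − θ = 43.4971°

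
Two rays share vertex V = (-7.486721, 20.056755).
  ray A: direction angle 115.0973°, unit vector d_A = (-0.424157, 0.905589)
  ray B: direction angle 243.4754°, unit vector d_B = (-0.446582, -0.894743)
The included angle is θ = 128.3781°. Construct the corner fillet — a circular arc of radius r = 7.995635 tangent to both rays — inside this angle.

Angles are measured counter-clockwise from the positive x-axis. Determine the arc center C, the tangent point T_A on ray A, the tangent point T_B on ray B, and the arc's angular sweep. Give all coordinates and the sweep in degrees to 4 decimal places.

bisector direction at 179.2863° = (-0.999922,0.012455)
center distance |VC| = r/sin(θ/2) = 7.995635/sin(64.1890°) = 8.881714
C = V + |VC|·bis = (-16.3677,20.1674)
T_A = V + ((C−V)·d_A)·d_A = V + 3.8671·d_A = (-9.1270,23.5588)
T_B = V + ((C−V)·d_B)·d_B = V + 3.8671·d_B = (-9.2137,16.5967)
sweep = 180° − θ = 51.6219°

center=(-16.3677,20.1674) T_A=(-9.1270,23.5588) T_B=(-9.2137,16.5967) sweep=51.6219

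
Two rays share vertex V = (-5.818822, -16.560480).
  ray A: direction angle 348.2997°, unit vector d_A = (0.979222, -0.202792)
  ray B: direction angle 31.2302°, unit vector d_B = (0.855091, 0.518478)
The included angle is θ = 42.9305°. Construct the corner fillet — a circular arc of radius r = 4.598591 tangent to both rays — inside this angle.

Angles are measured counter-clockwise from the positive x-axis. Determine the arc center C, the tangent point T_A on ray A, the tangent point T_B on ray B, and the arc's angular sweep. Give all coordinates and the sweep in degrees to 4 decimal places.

bisector direction at 9.7649° = (0.985512,0.169607)
center distance |VC| = r/sin(θ/2) = 4.598591/sin(21.4653°) = 12.566624
C = V + |VC|·bis = (6.5657,-14.4291)
T_A = V + ((C−V)·d_A)·d_A = V + 11.6950·d_A = (5.6332,-18.9321)
T_B = V + ((C−V)·d_B)·d_B = V + 11.6950·d_B = (4.1815,-10.4969)
sweep = 180° − θ = 137.0695°

center=(6.5657,-14.4291) T_A=(5.6332,-18.9321) T_B=(4.1815,-10.4969) sweep=137.0695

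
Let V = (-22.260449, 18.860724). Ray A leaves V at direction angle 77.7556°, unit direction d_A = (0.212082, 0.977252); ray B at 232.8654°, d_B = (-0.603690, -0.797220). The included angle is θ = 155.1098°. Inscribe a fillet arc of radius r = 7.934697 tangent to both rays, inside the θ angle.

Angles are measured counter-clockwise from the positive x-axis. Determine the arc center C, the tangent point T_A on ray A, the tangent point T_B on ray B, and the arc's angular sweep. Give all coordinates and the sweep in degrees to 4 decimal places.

center=(-29.6433,22.2548) T_A=(-21.8891,20.5720) T_B=(-23.3176,17.4647) sweep=24.8902

bisector direction at 155.3105° = (-0.908585,0.417701)
center distance |VC| = r/sin(θ/2) = 7.934697/sin(77.5549°) = 8.125625
C = V + |VC|·bis = (-29.6433,22.2548)
T_A = V + ((C−V)·d_A)·d_A = V + 1.7511·d_A = (-21.8891,20.5720)
T_B = V + ((C−V)·d_B)·d_B = V + 1.7511·d_B = (-23.3176,17.4647)
sweep = 180° − θ = 24.8902°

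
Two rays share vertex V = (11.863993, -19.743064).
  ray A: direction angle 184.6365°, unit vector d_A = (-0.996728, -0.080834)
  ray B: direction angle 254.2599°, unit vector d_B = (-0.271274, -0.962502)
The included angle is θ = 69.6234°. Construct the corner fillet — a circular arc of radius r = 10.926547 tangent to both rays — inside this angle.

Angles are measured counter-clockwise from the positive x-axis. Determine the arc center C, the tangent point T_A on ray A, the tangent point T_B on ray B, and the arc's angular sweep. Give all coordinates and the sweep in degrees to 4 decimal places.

bisector direction at 219.4482° = (-0.772199,-0.635380)
center distance |VC| = r/sin(θ/2) = 10.926547/sin(34.8117°) = 19.139790
C = V + |VC|·bis = (-2.9157,-31.9041)
T_A = V + ((C−V)·d_A)·d_A = V + 15.7144·d_A = (-3.7990,-21.0133)
T_B = V + ((C−V)·d_B)·d_B = V + 15.7144·d_B = (7.6011,-34.8682)
sweep = 180° − θ = 110.3766°

center=(-2.9157,-31.9041) T_A=(-3.7990,-21.0133) T_B=(7.6011,-34.8682) sweep=110.3766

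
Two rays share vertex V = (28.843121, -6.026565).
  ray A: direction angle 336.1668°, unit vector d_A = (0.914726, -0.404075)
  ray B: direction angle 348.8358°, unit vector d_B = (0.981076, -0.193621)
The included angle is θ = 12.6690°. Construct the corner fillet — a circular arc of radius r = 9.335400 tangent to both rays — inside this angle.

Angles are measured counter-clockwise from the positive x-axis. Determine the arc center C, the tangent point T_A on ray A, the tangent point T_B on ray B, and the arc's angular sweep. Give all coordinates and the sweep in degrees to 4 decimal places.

bisector direction at 342.5013° = (0.953724,-0.300684)
center distance |VC| = r/sin(θ/2) = 9.335400/sin(6.3345°) = 84.611290
C = V + |VC|·bis = (109.5389,-31.4678)
T_A = V + ((C−V)·d_A)·d_A = V + 84.0947·d_A = (105.7667,-40.0072)
T_B = V + ((C−V)·d_B)·d_B = V + 84.0947·d_B = (111.3465,-22.3091)
sweep = 180° − θ = 167.3310°

center=(109.5389,-31.4678) T_A=(105.7667,-40.0072) T_B=(111.3465,-22.3091) sweep=167.3310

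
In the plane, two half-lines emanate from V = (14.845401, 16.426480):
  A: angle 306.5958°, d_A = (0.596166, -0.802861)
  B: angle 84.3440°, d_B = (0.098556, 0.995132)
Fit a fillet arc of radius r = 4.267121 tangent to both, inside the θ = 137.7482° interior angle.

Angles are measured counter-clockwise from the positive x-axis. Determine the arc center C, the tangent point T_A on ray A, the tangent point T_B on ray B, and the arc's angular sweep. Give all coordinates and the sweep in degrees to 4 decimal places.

center=(19.2542,17.6467) T_A=(15.8283,15.1028) T_B=(15.0079,18.0672) sweep=42.2518

bisector direction at 15.4699° = (0.963771,0.266732)
center distance |VC| = r/sin(θ/2) = 4.267121/sin(68.8741°) = 4.574575
C = V + |VC|·bis = (19.2542,17.6467)
T_A = V + ((C−V)·d_A)·d_A = V + 1.6488·d_A = (15.8283,15.1028)
T_B = V + ((C−V)·d_B)·d_B = V + 1.6488·d_B = (15.0079,18.0672)
sweep = 180° − θ = 42.2518°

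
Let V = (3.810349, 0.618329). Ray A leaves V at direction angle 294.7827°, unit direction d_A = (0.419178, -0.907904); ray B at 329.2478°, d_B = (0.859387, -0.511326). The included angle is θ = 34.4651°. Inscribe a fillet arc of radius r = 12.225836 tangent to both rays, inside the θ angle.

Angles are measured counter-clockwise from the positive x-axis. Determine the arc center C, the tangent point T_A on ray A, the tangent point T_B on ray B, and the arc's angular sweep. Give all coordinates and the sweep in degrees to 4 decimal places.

center=(31.4326,-30.0428) T_A=(20.3327,-35.1676) T_B=(37.6839,-19.5361) sweep=145.5349

bisector direction at 312.0152° = (0.669328,-0.742967)
center distance |VC| = r/sin(θ/2) = 12.225836/sin(17.2325°) = 41.268547
C = V + |VC|·bis = (31.4326,-30.0428)
T_A = V + ((C−V)·d_A)·d_A = V + 39.4160·d_A = (20.3327,-35.1676)
T_B = V + ((C−V)·d_B)·d_B = V + 39.4160·d_B = (37.6839,-19.5361)
sweep = 180° − θ = 145.5349°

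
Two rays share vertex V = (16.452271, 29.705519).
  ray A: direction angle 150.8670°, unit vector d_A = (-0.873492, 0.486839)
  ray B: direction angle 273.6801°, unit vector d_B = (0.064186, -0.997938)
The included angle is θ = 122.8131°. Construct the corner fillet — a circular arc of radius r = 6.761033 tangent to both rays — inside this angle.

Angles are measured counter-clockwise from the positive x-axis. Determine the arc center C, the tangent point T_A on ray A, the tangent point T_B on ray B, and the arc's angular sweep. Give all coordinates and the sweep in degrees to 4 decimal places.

center=(9.9417,25.5939) T_A=(13.2333,31.4996) T_B=(16.6888,26.0279) sweep=57.1869

bisector direction at 212.2736° = (-0.845508,-0.533962)
center distance |VC| = r/sin(θ/2) = 6.761033/sin(61.4066°) = 7.700163
C = V + |VC|·bis = (9.9417,25.5939)
T_A = V + ((C−V)·d_A)·d_A = V + 3.6852·d_A = (13.2333,31.4996)
T_B = V + ((C−V)·d_B)·d_B = V + 3.6852·d_B = (16.6888,26.0279)
sweep = 180° − θ = 57.1869°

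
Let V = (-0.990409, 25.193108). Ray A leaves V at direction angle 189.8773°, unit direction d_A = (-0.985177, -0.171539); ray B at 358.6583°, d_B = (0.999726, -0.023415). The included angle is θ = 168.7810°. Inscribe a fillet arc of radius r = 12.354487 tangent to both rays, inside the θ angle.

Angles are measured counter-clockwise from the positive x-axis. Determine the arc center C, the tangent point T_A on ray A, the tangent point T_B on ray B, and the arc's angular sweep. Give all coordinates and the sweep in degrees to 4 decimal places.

center=(-0.0666,12.8136) T_A=(-2.1859,24.9850) T_B=(0.2227,25.1647) sweep=11.2190

bisector direction at 274.2678° = (0.074418,-0.997227)
center distance |VC| = r/sin(θ/2) = 12.354487/sin(84.3905°) = 12.413935
C = V + |VC|·bis = (-0.0666,12.8136)
T_A = V + ((C−V)·d_A)·d_A = V + 1.2134·d_A = (-2.1859,24.9850)
T_B = V + ((C−V)·d_B)·d_B = V + 1.2134·d_B = (0.2227,25.1647)
sweep = 180° − θ = 11.2190°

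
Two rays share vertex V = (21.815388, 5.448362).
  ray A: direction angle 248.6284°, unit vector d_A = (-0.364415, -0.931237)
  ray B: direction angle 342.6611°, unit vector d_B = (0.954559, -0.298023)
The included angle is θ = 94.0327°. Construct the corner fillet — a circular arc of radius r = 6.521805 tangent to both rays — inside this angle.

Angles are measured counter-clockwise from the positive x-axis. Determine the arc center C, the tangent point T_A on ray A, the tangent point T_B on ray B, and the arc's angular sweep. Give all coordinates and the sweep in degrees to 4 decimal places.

bisector direction at 295.6447° = (0.432790,-0.901495)
center distance |VC| = r/sin(θ/2) = 6.521805/sin(47.0164°) = 8.915071
C = V + |VC|·bis = (25.6737,-2.5885)
T_A = V + ((C−V)·d_A)·d_A = V + 6.0782·d_A = (19.6004,-0.2119)
T_B = V + ((C−V)·d_B)·d_B = V + 6.0782·d_B = (27.6174,3.6369)
sweep = 180° − θ = 85.9673°

center=(25.6737,-2.5885) T_A=(19.6004,-0.2119) T_B=(27.6174,3.6369) sweep=85.9673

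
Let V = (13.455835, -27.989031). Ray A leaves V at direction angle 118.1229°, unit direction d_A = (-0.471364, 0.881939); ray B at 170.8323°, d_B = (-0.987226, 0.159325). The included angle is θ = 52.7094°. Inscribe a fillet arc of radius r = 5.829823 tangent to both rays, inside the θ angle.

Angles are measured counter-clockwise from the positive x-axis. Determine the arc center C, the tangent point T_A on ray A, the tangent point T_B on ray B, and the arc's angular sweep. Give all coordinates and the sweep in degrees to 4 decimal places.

center=(2.7675,-20.3588) T_A=(7.9091,-17.6109) T_B=(1.8387,-26.1142) sweep=127.2906

bisector direction at 144.4776° = (-0.813888,0.581021)
center distance |VC| = r/sin(θ/2) = 5.829823/sin(26.3547°) = 13.132395
C = V + |VC|·bis = (2.7675,-20.3588)
T_A = V + ((C−V)·d_A)·d_A = V + 11.7675·d_A = (7.9091,-17.6109)
T_B = V + ((C−V)·d_B)·d_B = V + 11.7675·d_B = (1.8387,-26.1142)
sweep = 180° − θ = 127.2906°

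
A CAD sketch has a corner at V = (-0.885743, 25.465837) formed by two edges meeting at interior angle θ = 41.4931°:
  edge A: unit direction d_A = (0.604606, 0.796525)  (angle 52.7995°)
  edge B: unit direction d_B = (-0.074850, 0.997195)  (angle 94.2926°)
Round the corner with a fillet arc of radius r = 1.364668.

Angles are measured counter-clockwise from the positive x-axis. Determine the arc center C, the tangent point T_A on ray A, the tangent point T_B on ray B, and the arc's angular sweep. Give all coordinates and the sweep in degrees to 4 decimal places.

bisector direction at 73.5461° = (0.283245,0.959048)
center distance |VC| = r/sin(θ/2) = 1.364668/sin(20.7465°) = 3.852440
C = V + |VC|·bis = (0.2054,29.1605)
T_A = V + ((C−V)·d_A)·d_A = V + 3.6026·d_A = (1.2924,28.3354)
T_B = V + ((C−V)·d_B)·d_B = V + 3.6026·d_B = (-1.1554,29.0584)
sweep = 180° − θ = 138.5069°

center=(0.2054,29.1605) T_A=(1.2924,28.3354) T_B=(-1.1554,29.0584) sweep=138.5069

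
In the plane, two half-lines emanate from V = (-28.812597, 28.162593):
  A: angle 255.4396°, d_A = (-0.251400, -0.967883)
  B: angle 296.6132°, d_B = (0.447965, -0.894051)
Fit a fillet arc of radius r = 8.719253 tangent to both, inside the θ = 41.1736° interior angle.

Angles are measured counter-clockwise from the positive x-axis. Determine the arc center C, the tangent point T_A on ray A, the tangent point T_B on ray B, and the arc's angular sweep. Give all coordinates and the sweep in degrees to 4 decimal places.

bisector direction at 276.0264° = (0.104987,-0.994474)
center distance |VC| = r/sin(θ/2) = 8.719253/sin(20.5868°) = 24.796953
C = V + |VC|·bis = (-26.2092,3.5027)
T_A = V + ((C−V)·d_A)·d_A = V + 23.2134·d_A = (-34.6485,5.6947)
T_B = V + ((C−V)·d_B)·d_B = V + 23.2134·d_B = (-18.4138,7.4086)
sweep = 180° − θ = 138.8264°

center=(-26.2092,3.5027) T_A=(-34.6485,5.6947) T_B=(-18.4138,7.4086) sweep=138.8264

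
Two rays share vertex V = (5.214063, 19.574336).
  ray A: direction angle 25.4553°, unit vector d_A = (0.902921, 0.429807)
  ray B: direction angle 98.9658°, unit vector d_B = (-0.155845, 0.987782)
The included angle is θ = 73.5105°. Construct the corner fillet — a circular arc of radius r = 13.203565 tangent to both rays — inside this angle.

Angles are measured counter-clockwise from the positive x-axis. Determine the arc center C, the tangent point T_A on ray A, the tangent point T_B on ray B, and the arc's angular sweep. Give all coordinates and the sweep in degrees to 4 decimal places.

bisector direction at 62.2105° = (0.466224,0.884667)
center distance |VC| = r/sin(θ/2) = 13.203565/sin(36.7552°) = 22.064854
C = V + |VC|·bis = (15.5012,39.0944)
T_A = V + ((C−V)·d_A)·d_A = V + 17.6783·d_A = (21.1762,27.1726)
T_B = V + ((C−V)·d_B)·d_B = V + 17.6783·d_B = (2.4590,37.0367)
sweep = 180° − θ = 106.4895°

center=(15.5012,39.0944) T_A=(21.1762,27.1726) T_B=(2.4590,37.0367) sweep=106.4895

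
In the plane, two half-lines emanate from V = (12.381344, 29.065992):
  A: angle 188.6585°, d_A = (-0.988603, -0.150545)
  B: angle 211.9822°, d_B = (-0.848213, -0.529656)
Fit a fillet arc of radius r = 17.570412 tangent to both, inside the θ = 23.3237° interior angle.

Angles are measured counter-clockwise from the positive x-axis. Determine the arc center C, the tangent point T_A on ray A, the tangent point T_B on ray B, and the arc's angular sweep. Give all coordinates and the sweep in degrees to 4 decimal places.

center=(-69.1330,-1.1200) T_A=(-71.7782,16.2502) T_B=(-59.8268,-16.0235) sweep=156.6763

bisector direction at 200.3204° = (-0.937766,-0.347269)
center distance |VC| = r/sin(θ/2) = 17.570412/sin(11.6618°) = 86.924041
C = V + |VC|·bis = (-69.1330,-1.1200)
T_A = V + ((C−V)·d_A)·d_A = V + 85.1297·d_A = (-71.7782,16.2502)
T_B = V + ((C−V)·d_B)·d_B = V + 85.1297·d_B = (-59.8268,-16.0235)
sweep = 180° − θ = 156.6763°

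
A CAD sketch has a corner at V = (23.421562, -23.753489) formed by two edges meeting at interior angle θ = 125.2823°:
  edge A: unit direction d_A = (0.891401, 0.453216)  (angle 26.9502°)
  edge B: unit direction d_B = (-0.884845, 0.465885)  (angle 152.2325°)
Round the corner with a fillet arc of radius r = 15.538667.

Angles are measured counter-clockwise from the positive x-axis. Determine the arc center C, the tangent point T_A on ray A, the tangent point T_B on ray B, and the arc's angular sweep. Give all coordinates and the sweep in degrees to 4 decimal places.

center=(23.5463,-6.2583) T_A=(30.5887,-20.1095) T_B=(16.3071,-20.0076) sweep=54.7177

bisector direction at 89.5913° = (0.007132,0.999975)
center distance |VC| = r/sin(θ/2) = 15.538667/sin(62.6412°) = 17.495629
C = V + |VC|·bis = (23.5463,-6.2583)
T_A = V + ((C−V)·d_A)·d_A = V + 8.0403·d_A = (30.5887,-20.1095)
T_B = V + ((C−V)·d_B)·d_B = V + 8.0403·d_B = (16.3071,-20.0076)
sweep = 180° − θ = 54.7177°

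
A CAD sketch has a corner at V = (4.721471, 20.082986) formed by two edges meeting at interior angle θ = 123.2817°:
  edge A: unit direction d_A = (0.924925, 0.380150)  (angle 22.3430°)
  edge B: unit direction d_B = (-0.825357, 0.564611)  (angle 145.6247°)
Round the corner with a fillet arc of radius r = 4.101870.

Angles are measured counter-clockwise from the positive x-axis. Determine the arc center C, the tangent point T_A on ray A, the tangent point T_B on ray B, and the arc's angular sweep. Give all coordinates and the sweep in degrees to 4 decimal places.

bisector direction at 83.9839° = (0.104809,0.994492)
center distance |VC| = r/sin(θ/2) = 4.101870/sin(61.6409°) = 4.661282
C = V + |VC|·bis = (5.2100,24.7186)
T_A = V + ((C−V)·d_A)·d_A = V + 2.2141·d_A = (6.7693,20.9247)
T_B = V + ((C−V)·d_B)·d_B = V + 2.2141·d_B = (2.8941,21.3331)
sweep = 180° − θ = 56.7183°

center=(5.2100,24.7186) T_A=(6.7693,20.9247) T_B=(2.8941,21.3331) sweep=56.7183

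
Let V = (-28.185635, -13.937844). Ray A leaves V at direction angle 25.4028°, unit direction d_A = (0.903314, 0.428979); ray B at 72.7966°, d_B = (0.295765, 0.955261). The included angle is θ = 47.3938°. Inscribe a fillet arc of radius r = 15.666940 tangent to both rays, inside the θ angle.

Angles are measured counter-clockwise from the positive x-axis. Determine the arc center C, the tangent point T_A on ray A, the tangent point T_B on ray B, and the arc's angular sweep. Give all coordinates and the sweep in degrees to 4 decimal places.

center=(-2.6621,15.5270) T_A=(4.0587,1.3748) T_B=(-17.6282,20.1607) sweep=132.6062

bisector direction at 49.0997° = (0.654745,0.755850)
center distance |VC| = r/sin(θ/2) = 15.666940/sin(23.6969°) = 38.982356
C = V + |VC|·bis = (-2.6621,15.5270)
T_A = V + ((C−V)·d_A)·d_A = V + 35.6955·d_A = (4.0587,1.3748)
T_B = V + ((C−V)·d_B)·d_B = V + 35.6955·d_B = (-17.6282,20.1607)
sweep = 180° − θ = 132.6062°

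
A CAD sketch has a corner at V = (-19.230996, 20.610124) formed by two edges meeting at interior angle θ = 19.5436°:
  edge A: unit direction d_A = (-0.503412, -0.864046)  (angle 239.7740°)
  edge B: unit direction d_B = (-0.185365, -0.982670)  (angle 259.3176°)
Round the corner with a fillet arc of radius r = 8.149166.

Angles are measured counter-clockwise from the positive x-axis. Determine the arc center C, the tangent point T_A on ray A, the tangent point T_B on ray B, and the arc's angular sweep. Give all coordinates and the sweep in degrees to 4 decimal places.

center=(-36.0099,-24.3768) T_A=(-43.0512,-20.2744) T_B=(-28.0020,-25.8873) sweep=160.4564

bisector direction at 249.5458° = (-0.349459,-0.936952)
center distance |VC| = r/sin(θ/2) = 8.149166/sin(9.7718°) = 48.014088
C = V + |VC|·bis = (-36.0099,-24.3768)
T_A = V + ((C−V)·d_A)·d_A = V + 47.3175·d_A = (-43.0512,-20.2744)
T_B = V + ((C−V)·d_B)·d_B = V + 47.3175·d_B = (-28.0020,-25.8873)
sweep = 180° − θ = 160.4564°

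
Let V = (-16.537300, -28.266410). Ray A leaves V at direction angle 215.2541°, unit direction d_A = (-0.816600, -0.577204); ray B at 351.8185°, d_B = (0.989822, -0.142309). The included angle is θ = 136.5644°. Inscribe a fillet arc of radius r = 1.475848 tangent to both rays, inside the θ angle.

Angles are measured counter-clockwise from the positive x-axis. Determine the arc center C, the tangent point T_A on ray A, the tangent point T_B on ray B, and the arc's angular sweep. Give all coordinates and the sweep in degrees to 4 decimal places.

center=(-16.1655,-29.8109) T_A=(-17.0173,-28.6057) T_B=(-15.9554,-28.3501) sweep=43.4356

bisector direction at 283.5363° = (0.234061,-0.972222)
center distance |VC| = r/sin(θ/2) = 1.475848/sin(68.2822°) = 1.588611
C = V + |VC|·bis = (-16.1655,-29.8109)
T_A = V + ((C−V)·d_A)·d_A = V + 0.5878·d_A = (-17.0173,-28.6057)
T_B = V + ((C−V)·d_B)·d_B = V + 0.5878·d_B = (-15.9554,-28.3501)
sweep = 180° − θ = 43.4356°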